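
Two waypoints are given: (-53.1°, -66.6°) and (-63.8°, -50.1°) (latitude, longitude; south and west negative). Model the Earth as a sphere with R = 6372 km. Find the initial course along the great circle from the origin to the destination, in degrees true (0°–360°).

N = sin Δλ·cos φ₂ = +0.1254;  D = cos φ₁ sin φ₂ − sin φ₁ cos φ₂ cos Δλ = -0.2002
initial course = atan2(N, D) = 147.94°

147.9°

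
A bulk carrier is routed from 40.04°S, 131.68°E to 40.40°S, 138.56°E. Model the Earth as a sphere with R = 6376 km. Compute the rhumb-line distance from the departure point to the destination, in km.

Rhumb course C = atan2(Δλ, Δψ) with Δψ = ln[tan(π/4+φ₂/2)/tan(π/4+φ₁/2)] = -0.0082, Δλ = +0.1201 → C = 93.92°
d = R·|Δφ| / |cos C| = 6376·0.00628 / 0.06837 = 586 km

586 km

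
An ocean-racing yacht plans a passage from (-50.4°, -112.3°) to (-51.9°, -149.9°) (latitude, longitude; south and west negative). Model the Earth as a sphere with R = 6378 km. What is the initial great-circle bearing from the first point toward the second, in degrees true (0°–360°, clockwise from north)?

θ = atan2( sin Δλ·cos φ₂ ,  cos φ₁ sin φ₂ − sin φ₁ cos φ₂ cos Δλ )
  = atan2(-0.3765, -0.1249) = 251.64°

251.6°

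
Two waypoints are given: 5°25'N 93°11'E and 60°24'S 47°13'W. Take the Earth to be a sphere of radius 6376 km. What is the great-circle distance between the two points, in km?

13070 km

cos σ = sin φ₁ sin φ₂ + cos φ₁ cos φ₂ cos Δλ
      = sin(5.42°)sin(-60.40°) + cos(5.42°)cos(-60.40°)cos(-140.40°) = -0.4610
σ = 117.450° → d = Rσ = 6376·2.04988 = 13070 km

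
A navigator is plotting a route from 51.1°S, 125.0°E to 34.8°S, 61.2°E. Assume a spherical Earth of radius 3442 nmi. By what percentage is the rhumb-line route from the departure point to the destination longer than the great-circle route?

Great circle: σ = 0.8341 rad → d_gc = Rσ = 2871.1 nmi
Rhumb: Δφ = +0.2845, Δλ = -1.1135, Δψ = +0.3923, q = Δφ/Δψ = 0.7251 → d_rh = R√(Δφ²+q²Δλ²) = 2946.7 nmi
Excess = (2946.7 − 2871.1) / 2871.1 = 75.6 / 2871.1 = 2.63% ≈ 2.6%

2.6%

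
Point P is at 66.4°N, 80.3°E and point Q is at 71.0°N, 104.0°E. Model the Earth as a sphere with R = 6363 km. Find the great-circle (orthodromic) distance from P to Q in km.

1074 km

Haversine: a = sin²(Δφ/2)+cos φ₁ cos φ₂ sin²(Δλ/2) = 0.00711;  σ = 2·atan2(√a,√(1−a))
σ = 9.672° → d = Rσ = 6363·0.16880 = 1074 km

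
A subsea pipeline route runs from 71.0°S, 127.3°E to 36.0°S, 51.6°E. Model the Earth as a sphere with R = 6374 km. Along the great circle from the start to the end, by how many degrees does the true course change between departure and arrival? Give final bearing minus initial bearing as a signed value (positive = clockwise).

Initial bearing θ₁ = atan2(sin Δλ cos φ₂, cos φ₁ sin φ₂ − sin φ₁ cos φ₂ cos Δλ) = 269.82°
Final bearing θ₂ = (initial bearing from the destination back to the start) + 180° = 336.27°
Δθ = θ₂ − θ₁ = +66.4°

+66.4°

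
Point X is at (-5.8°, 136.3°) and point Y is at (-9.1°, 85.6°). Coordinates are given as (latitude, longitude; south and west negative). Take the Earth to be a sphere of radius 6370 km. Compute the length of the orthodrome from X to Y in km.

cos σ = sin φ₁ sin φ₂ + cos φ₁ cos φ₂ cos Δλ
      = sin(-5.80°)sin(-9.10°) + cos(-5.80°)cos(-9.10°)cos(-50.70°) = 0.6382
σ = 50.343° → d = Rσ = 6370·0.87865 = 5597 km

5597 km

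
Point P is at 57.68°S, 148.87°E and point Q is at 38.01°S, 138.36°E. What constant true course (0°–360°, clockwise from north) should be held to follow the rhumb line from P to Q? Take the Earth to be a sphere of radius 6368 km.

Δψ = ln[tan(π/4+φ₂/2)/tan(π/4+φ₁/2)] = +0.5205
Δλ = -0.1834 rad (taken the short way round)
course = atan2(Δλ, Δψ) = 340.59°

340.6°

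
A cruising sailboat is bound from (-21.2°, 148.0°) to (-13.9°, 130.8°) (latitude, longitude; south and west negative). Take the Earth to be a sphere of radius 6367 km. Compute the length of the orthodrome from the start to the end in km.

Haversine: a = sin²(Δφ/2)+cos φ₁ cos φ₂ sin²(Δλ/2) = 0.02429;  σ = 2·atan2(√a,√(1−a))
σ = 17.932° → d = Rσ = 6367·0.31298 = 1993 km

1993 km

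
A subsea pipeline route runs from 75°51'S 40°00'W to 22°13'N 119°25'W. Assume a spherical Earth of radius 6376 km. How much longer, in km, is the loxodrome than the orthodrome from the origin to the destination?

370 km

Great circle: cos σ = sin φ₁ sin φ₂ + cos φ₁ cos φ₂ cos Δλ,  σ = 1.9019 rad → d_gc = 12126.4 km
Rhumb line: Δψ = +2.4844, q = Δφ/Δψ = 0.6889, d_rh = R√(Δφ²+q²Δλ²) = 12496.6 km
Excess = 12496.6 − 12126.4 = 370.2 ≈ 370 km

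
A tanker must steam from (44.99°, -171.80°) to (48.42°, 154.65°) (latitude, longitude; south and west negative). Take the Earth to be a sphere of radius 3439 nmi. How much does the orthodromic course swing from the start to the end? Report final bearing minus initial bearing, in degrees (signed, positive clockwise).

At departure: θ₁ = atan2(sin Δλ cos φ₂, cos φ₁ sin φ₂ − sin φ₁ cos φ₂ cos Δλ) = 290.62°
At arrival: θ₂ = atan2(sin Δλ cos φ₁, −cos φ₂ sin φ₁ + sin φ₂ cos φ₁ cos Δλ) = 265.86°
Δθ = θ₂ − θ₁ = -24.8°

-24.8°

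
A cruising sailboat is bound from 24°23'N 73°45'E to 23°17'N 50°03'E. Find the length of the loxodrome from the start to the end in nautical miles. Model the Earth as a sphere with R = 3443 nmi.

1304 nmi

Δψ = ln[tan(π/4+φ₂/2)/tan(π/4+φ₁/2)] = -0.0210;  Δφ = -0.0192 rad,  Δλ = -0.4136 rad
q = Δφ/Δψ = 0.9147
d = R·√(Δφ² + q²Δλ²) = 3443·0.37885 = 1304 nmi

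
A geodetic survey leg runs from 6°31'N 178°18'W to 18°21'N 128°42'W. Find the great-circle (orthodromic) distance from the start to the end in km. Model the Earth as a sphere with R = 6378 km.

cos σ = sin φ₁ sin φ₂ + cos φ₁ cos φ₂ cos Δλ
      = sin(6.52°)sin(18.35°) + cos(6.52°)cos(18.35°)cos(49.60°) = 0.6469
σ = 49.690° → d = Rσ = 6378·0.86726 = 5531 km

5531 km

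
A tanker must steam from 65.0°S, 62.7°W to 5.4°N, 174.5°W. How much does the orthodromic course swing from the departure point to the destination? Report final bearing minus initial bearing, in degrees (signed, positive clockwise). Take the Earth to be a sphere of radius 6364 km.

At departure: θ₁ = atan2(sin Δλ cos φ₂, cos φ₁ sin φ₂ − sin φ₁ cos φ₂ cos Δλ) = 252.28°
At arrival: θ₂ = atan2(sin Δλ cos φ₁, −cos φ₂ sin φ₁ + sin φ₂ cos φ₁ cos Δλ) = 336.15°
Δθ = θ₂ − θ₁ = +83.9°

+83.9°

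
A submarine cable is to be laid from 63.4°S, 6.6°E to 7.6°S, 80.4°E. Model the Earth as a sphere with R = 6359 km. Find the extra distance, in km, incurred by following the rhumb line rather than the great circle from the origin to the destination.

Great circle: cos σ = sin φ₁ sin φ₂ + cos φ₁ cos φ₂ cos Δλ,  σ = 1.3263 rad → d_gc = 8433.9 km
Rhumb line: Δψ = +1.3092, q = Δφ/Δψ = 0.7439, d_rh = R√(Δφ²+q²Δλ²) = 8687.6 km
Excess = 8687.6 − 8433.9 = 253.7 ≈ 254 km

254 km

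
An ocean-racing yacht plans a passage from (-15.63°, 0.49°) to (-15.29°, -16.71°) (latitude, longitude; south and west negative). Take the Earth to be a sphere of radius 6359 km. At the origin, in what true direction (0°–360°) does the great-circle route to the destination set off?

268.9°

θ = atan2( sin Δλ·cos φ₂ ,  cos φ₁ sin φ₂ − sin φ₁ cos φ₂ cos Δλ )
  = atan2(-0.2852, -0.0057) = 268.86°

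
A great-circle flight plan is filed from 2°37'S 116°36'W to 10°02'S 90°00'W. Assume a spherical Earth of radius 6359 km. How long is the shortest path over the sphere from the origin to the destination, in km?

Haversine: a = sin²(Δφ/2)+cos φ₁ cos φ₂ sin²(Δλ/2) = 0.05624;  σ = 2·atan2(√a,√(1−a))
σ = 27.437° → d = Rσ = 6359·0.47887 = 3045 km

3045 km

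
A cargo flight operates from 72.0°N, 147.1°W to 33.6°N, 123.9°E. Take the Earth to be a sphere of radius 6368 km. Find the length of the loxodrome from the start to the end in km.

Rhumb course C = atan2(Δλ, Δψ) with Δψ = ln[tan(π/4+φ₂/2)/tan(π/4+φ₁/2)] = -1.2195, Δλ = -1.5533 → C = 231.87°
d = R·|Δφ| / |cos C| = 6368·0.67021 / 0.61751 = 6911 km

6911 km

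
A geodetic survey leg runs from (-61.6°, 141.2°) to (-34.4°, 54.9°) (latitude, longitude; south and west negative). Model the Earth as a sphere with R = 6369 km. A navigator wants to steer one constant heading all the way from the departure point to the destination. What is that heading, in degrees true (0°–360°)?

Meridional parts: M(φ₁)=-1.3742, M(φ₂)=-0.6401 → ΔM = +0.7341;  Δλ = -1.5062 rad
tan C = Δλ / ΔM = -2.0518 → C = 295.98°

296.0°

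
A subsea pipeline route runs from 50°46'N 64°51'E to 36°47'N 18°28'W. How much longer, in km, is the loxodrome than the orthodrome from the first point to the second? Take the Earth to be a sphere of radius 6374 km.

319 km

Great circle: cos σ = sin φ₁ sin φ₂ + cos φ₁ cos φ₂ cos Δλ,  σ = 1.0207 rad → d_gc = 6506.0 km
Rhumb line: Δψ = -0.3404, q = Δφ/Δψ = 0.7169, d_rh = R√(Δφ²+q²Δλ²) = 6824.9 km
Excess = 6824.9 − 6506.0 = 318.9 ≈ 319 km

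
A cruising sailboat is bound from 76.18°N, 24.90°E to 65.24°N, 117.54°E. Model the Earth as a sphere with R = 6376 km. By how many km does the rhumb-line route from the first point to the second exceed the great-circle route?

Great circle: cos σ = sin φ₁ sin φ₂ + cos φ₁ cos φ₂ cos Δλ,  σ = 0.5009 rad → d_gc = 3193.4 km
Rhumb line: Δψ = -0.5940, q = Δφ/Δψ = 0.3215, d_rh = R√(Δφ²+q²Δλ²) = 3530.5 km
Excess = 3530.5 − 3193.4 = 337.1 ≈ 337 km

337 km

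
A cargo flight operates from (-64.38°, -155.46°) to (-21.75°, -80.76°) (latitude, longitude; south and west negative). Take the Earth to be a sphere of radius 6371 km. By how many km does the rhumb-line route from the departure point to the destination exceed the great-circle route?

Great circle: cos σ = sin φ₁ sin φ₂ + cos φ₁ cos φ₂ cos Δλ,  σ = 1.1151 rad → d_gc = 7104.2 km
Rhumb line: Δψ = +1.0921, q = Δφ/Δψ = 0.6813, d_rh = R√(Δφ²+q²Δλ²) = 7382.1 km
Excess = 7382.1 − 7104.2 = 277.9 ≈ 278 km

278 km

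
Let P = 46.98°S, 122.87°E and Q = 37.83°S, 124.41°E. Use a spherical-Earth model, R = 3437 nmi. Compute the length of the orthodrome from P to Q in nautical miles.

cos σ = sin φ₁ sin φ₂ + cos φ₁ cos φ₂ cos Δλ
      = sin(-46.98°)sin(-37.83°) + cos(-46.98°)cos(-37.83°)cos(1.54°) = 0.9871
σ = 9.220° → d = Rσ = 3437·0.16092 = 553 nmi

553 nmi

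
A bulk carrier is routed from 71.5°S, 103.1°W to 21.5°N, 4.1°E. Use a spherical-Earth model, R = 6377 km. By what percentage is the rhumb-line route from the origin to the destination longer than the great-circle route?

Great circle: σ = 2.0207 rad → d_gc = Rσ = 12885.9 km
Rhumb: Δφ = +1.6232, Δλ = +1.8710, Δψ = +2.1992, q = Δφ/Δψ = 0.7381 → d_rh = R√(Δφ²+q²Δλ²) = 13589.9 km
Excess = (13589.9 − 12885.9) / 12885.9 = 704.0 / 12885.9 = 5.46% ≈ 5.5%

5.5%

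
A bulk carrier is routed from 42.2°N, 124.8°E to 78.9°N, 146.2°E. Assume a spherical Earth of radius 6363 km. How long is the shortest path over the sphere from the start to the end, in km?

Haversine: a = sin²(Δφ/2)+cos φ₁ cos φ₂ sin²(Δλ/2) = 0.10403;  σ = 2·atan2(√a,√(1−a))
σ = 37.633° → d = Rσ = 6363·0.65681 = 4179 km

4179 km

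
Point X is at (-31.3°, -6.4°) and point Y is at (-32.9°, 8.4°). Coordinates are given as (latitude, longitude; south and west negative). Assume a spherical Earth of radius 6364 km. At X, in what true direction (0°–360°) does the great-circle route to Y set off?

N = sin Δλ·cos φ₂ = +0.2145;  D = cos φ₁ sin φ₂ − sin φ₁ cos φ₂ cos Δλ = -0.0424
initial course = atan2(N, D) = 101.18°

101.2°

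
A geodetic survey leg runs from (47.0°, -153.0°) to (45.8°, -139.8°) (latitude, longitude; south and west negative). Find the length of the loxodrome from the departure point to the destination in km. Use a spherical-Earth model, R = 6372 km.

Rhumb course C = atan2(Δλ, Δψ) with Δψ = ln[tan(π/4+φ₂/2)/tan(π/4+φ₁/2)] = -0.0304, Δλ = +0.2304 → C = 97.51°
d = R·|Δφ| / |cos C| = 6372·0.02094 / 0.13070 = 1021 km

1021 km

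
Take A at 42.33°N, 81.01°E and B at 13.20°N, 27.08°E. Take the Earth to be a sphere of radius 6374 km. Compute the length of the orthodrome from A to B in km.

6088 km

cos σ = sin φ₁ sin φ₂ + cos φ₁ cos φ₂ cos Δλ
      = sin(42.33°)sin(13.20°) + cos(42.33°)cos(13.20°)cos(-53.93°) = 0.5775
σ = 54.722° → d = Rσ = 6374·0.95509 = 6088 km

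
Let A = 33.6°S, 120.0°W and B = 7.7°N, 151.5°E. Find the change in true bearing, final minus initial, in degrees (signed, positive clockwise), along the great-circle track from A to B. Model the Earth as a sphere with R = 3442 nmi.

+26.3°

Initial bearing θ₁ = atan2(sin Δλ cos φ₂, cos φ₁ sin φ₂ − sin φ₁ cos φ₂ cos Δλ) = 277.25°
Final bearing θ₂ = (initial bearing from the destination back to the start) + 180° = 303.51°
Δθ = θ₂ − θ₁ = +26.3°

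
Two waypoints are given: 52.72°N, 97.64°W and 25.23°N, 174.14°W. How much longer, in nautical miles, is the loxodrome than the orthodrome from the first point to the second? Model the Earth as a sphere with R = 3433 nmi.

129 nmi

Great circle: cos σ = sin φ₁ sin φ₂ + cos φ₁ cos φ₂ cos Δλ,  σ = 1.0848 rad → d_gc = 3724.18 nmi
Rhumb line: Δψ = -0.6314, q = Δφ/Δψ = 0.7598, d_rh = R√(Δφ²+q²Δλ²) = 3852.73 nmi
Excess = 3852.73 − 3724.18 = 128.55 ≈ 129 nmi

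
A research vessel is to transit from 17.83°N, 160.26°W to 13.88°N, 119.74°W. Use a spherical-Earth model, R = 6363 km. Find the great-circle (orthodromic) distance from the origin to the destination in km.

4343 km

Haversine: a = sin²(Δφ/2)+cos φ₁ cos φ₂ sin²(Δλ/2) = 0.11201;  σ = 2·atan2(√a,√(1−a))
σ = 39.105° → d = Rσ = 6363·0.68251 = 4343 km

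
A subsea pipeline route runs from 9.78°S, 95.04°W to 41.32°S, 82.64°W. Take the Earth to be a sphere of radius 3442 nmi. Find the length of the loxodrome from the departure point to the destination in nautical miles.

2006 nmi

Δψ = ln[tan(π/4+φ₂/2)/tan(π/4+φ₁/2)] = -0.6218;  Δφ = -0.5505 rad,  Δλ = +0.2164 rad
q = Δφ/Δψ = 0.8854
d = R·√(Δφ² + q²Δλ²) = 3442·0.58287 = 2006 nmi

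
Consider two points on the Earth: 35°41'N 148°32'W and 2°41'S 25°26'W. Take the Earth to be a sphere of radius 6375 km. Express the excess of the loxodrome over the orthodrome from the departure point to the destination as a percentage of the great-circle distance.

Great circle: σ = 2.0605 rad → d_gc = Rσ = 13135.9 km
Rhumb: Δφ = -0.6696, Δλ = +2.1485, Δψ = -0.7143, q = Δφ/Δψ = 0.9374 → d_rh = R√(Δφ²+q²Δλ²) = 13530.9 km
Excess = (13530.9 − 13135.9) / 13135.9 = 395.0 / 13135.9 = 3.01% ≈ 3.0%

3.0%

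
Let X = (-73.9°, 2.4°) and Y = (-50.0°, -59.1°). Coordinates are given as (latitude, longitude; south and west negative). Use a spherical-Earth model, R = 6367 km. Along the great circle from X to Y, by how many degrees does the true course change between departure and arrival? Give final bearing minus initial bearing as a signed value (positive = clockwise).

+56.4°

Initial bearing θ₁ = atan2(sin Δλ cos φ₂, cos φ₁ sin φ₂ − sin φ₁ cos φ₂ cos Δλ) = 278.28°
Final bearing θ₂ = (initial bearing from the destination back to the start) + 180° = 334.73°
Δθ = θ₂ − θ₁ = +56.4°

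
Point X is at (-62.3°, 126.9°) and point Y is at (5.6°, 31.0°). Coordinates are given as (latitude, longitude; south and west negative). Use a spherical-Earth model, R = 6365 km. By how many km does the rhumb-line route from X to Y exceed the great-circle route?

Great circle: cos σ = sin φ₁ sin φ₂ + cos φ₁ cos φ₂ cos Δλ,  σ = 1.7052 rad → d_gc = 10853.3 km
Rhumb line: Δψ = +1.4981, q = Δφ/Δψ = 0.7911, d_rh = R√(Δφ²+q²Δλ²) = 11310.2 km
Excess = 11310.2 − 10853.3 = 456.9 ≈ 457 km

457 km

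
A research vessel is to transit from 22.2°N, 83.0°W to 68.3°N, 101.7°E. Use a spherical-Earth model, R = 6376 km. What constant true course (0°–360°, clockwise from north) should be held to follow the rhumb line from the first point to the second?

Δψ = ln[tan(π/4+φ₂/2)/tan(π/4+φ₁/2)] = +1.2545
Δλ = -3.0596 rad (taken the short way round)
course = atan2(Δλ, Δψ) = 292.29°

292.3°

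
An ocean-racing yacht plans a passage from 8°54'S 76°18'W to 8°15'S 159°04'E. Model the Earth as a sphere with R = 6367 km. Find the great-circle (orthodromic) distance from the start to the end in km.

cos σ = sin φ₁ sin φ₂ + cos φ₁ cos φ₂ cos Δλ
      = sin(-8.90°)sin(-8.25°) + cos(-8.90°)cos(-8.25°)cos(-124.63°) = -0.5335
σ = 122.240° → d = Rσ = 6367·2.13349 = 13584 km

13584 km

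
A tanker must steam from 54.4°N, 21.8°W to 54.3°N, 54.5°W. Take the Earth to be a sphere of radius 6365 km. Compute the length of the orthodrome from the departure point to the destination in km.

Haversine: a = sin²(Δφ/2)+cos φ₁ cos φ₂ sin²(Δλ/2) = 0.02692;  σ = 2·atan2(√a,√(1−a))
σ = 18.887° → d = Rσ = 6365·0.32963 = 2098 km

2098 km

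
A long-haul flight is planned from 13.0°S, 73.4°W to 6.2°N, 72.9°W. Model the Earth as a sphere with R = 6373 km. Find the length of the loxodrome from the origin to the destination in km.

2136 km

Rhumb course C = atan2(Δλ, Δψ) with Δψ = ln[tan(π/4+φ₂/2)/tan(π/4+φ₁/2)] = +0.3373, Δλ = +0.0087 → C = 1.48°
d = R·|Δφ| / |cos C| = 6373·0.33510 / 0.99967 = 2136 km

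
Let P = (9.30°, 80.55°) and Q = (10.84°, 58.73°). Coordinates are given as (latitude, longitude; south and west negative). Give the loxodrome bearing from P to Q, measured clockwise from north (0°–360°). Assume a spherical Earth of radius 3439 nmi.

Δψ = ln[tan(π/4+φ₂/2)/tan(π/4+φ₁/2)] = +0.0273
Δλ = -0.3808 rad (taken the short way round)
course = atan2(Δλ, Δψ) = 274.10°

274.1°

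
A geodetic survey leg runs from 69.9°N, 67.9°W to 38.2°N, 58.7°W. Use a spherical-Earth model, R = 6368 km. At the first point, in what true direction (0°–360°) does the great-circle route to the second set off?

166.3°

N = sin Δλ·cos φ₂ = +0.1256;  D = cos φ₁ sin φ₂ − sin φ₁ cos φ₂ cos Δλ = -0.5160
initial course = atan2(N, D) = 166.31°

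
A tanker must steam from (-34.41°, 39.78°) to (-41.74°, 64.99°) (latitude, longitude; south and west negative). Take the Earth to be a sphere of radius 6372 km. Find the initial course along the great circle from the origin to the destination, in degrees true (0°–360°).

θ = atan2( sin Δλ·cos φ₂ ,  cos φ₁ sin φ₂ − sin φ₁ cos φ₂ cos Δλ )
  = atan2(+0.3178, -0.1677) = 117.83°

117.8°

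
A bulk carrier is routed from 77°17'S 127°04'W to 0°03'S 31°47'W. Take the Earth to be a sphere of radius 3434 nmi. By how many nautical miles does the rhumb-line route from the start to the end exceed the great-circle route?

Great circle: cos σ = sin φ₁ sin φ₂ + cos φ₁ cos φ₂ cos Δλ,  σ = 1.5902 rad → d_gc = 5460.8 nmi
Rhumb line: Δψ = +2.1935, q = Δφ/Δψ = 0.6145, d_rh = R√(Δφ²+q²Δλ²) = 5808.9 nmi
Excess = 5808.9 − 5460.8 = 348.1 ≈ 348 nmi

348 nmi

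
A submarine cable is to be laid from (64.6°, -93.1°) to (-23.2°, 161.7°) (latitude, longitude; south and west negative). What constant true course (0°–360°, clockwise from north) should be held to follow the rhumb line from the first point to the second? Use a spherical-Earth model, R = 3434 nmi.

223.9°

Meridional parts: M(φ₁)=+1.4901, M(φ₂)=-0.4165 → ΔM = -1.9065;  Δλ = -1.8361 rad
tan C = Δλ / ΔM = +0.9631 → C = 223.92°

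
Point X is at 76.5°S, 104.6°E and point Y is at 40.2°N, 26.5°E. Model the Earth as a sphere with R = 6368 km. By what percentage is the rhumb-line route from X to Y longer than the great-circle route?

Great circle: σ = 2.2029 rad → d_gc = Rσ = 14028.2 km
Rhumb: Δφ = +2.0368, Δλ = -1.3631, Δψ = +2.9015, q = Δφ/Δψ = 0.7020 → d_rh = R√(Δφ²+q²Δλ²) = 14330.3 km
Excess = (14330.3 − 14028.2) / 14028.2 = 302.1 / 14028.2 = 2.154% ≈ 2.2%

2.2%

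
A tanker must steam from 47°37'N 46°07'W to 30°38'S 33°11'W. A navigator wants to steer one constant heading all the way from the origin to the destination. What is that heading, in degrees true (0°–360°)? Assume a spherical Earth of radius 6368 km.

171.5°

Δψ = ln[tan(π/4+φ₂/2)/tan(π/4+φ₁/2)] = -1.5096
Δλ = +0.2257 rad (taken the short way round)
course = atan2(Δλ, Δψ) = 171.50°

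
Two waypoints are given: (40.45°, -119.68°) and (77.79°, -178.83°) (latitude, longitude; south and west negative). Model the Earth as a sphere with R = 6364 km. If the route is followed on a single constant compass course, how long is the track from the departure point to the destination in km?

5077 km

Rhumb course C = atan2(Δλ, Δψ) with Δψ = ln[tan(π/4+φ₂/2)/tan(π/4+φ₁/2)] = +1.4621, Δλ = -1.0324 → C = 324.78°
d = R·|Δφ| / |cos C| = 6364·0.65171 / 0.81690 = 5077 km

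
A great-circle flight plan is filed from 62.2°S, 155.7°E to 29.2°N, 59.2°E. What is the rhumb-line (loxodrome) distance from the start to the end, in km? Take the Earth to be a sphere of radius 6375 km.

13498 km

Δψ = ln[tan(π/4+φ₂/2)/tan(π/4+φ₁/2)] = +1.9297;  Δφ = +1.5952 rad,  Δλ = -1.6842 rad
q = Δφ/Δψ = 0.8267
d = R·√(Δφ² + q²Δλ²) = 6375·2.11739 = 13498 km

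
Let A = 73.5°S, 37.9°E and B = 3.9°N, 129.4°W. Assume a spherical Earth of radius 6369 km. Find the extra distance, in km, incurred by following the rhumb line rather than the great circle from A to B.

Great circle: cos σ = sin φ₁ sin φ₂ + cos φ₁ cos φ₂ cos Δλ,  σ = 1.9195 rad → d_gc = 12225.02 km
Rhumb line: Δψ = +1.9992, q = Δφ/Δψ = 0.6757, d_rh = R√(Δφ²+q²Δλ²) = 15229.51 km
Excess = 15229.51 − 12225.02 = 3004.49 ≈ 3004 km

3004 km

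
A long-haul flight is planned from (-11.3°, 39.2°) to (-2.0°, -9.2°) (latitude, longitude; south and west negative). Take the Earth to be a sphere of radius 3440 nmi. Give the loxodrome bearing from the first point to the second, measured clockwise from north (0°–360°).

281.0°

Meridional parts: M(φ₁)=-0.1985, M(φ₂)=-0.0349 → ΔM = +0.1636;  Δλ = -0.8447 rad
tan C = Δλ / ΔM = -5.1635 → C = 280.96°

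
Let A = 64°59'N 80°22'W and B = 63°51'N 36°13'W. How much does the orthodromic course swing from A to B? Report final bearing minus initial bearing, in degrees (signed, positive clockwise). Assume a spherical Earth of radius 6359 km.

At departure: θ₁ = atan2(sin Δλ cos φ₂, cos φ₁ sin φ₂ − sin φ₁ cos φ₂ cos Δλ) = 73.14°
At arrival: θ₂ = atan2(sin Δλ cos φ₁, −cos φ₂ sin φ₁ + sin φ₂ cos φ₁ cos Δλ) = 113.33°
Δθ = θ₂ − θ₁ = +40.2°

+40.2°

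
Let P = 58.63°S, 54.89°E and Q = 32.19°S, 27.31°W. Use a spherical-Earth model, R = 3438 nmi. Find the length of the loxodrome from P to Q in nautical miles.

3721 nmi

Rhumb course C = atan2(Δλ, Δψ) with Δψ = ln[tan(π/4+φ₂/2)/tan(π/4+φ₁/2)] = +0.6761, Δλ = -1.4347 → C = 295.23°
d = R·|Δφ| / |cos C| = 3438·0.46147 / 0.42632 = 3721 nmi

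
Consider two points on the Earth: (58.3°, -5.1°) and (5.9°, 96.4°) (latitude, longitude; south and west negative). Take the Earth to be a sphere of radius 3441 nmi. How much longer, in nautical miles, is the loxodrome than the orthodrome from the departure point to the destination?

Great circle: cos σ = sin φ₁ sin φ₂ + cos φ₁ cos φ₂ cos Δλ,  σ = 1.5875 rad → d_gc = 5462.8 nmi
Rhumb line: Δψ = -1.1559, q = Δφ/Δψ = 0.7912, d_rh = R√(Δφ²+q²Δλ²) = 5758.8 nmi
Excess = 5758.8 − 5462.8 = 296.0 ≈ 296 nmi

296 nmi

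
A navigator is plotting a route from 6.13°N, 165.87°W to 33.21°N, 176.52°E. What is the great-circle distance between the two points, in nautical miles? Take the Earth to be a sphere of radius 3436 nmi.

cos σ = sin φ₁ sin φ₂ + cos φ₁ cos φ₂ cos Δλ
      = sin(6.13°)sin(33.21°) + cos(6.13°)cos(33.21°)cos(-17.61°) = 0.8514
σ = 31.637° → d = Rσ = 3436·0.55217 = 1897 nmi

1897 nmi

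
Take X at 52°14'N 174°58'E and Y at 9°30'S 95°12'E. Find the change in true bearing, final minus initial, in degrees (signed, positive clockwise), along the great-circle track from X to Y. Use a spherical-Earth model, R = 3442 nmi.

At departure: θ₁ = atan2(sin Δλ cos φ₂, cos φ₁ sin φ₂ − sin φ₁ cos φ₂ cos Δλ) = 256.13°
At arrival: θ₂ = atan2(sin Δλ cos φ₁, −cos φ₂ sin φ₁ + sin φ₂ cos φ₁ cos Δλ) = 217.08°
Δθ = θ₂ − θ₁ = -39.1°

-39.1°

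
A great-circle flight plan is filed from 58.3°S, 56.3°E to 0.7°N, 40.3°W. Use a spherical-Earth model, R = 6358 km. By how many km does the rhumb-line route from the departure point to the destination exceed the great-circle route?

437 km

Great circle: cos σ = sin φ₁ sin φ₂ + cos φ₁ cos φ₂ cos Δλ,  σ = 1.6416 rad → d_gc = 10437.6 km
Rhumb line: Δψ = +1.2713, q = Δφ/Δψ = 0.8100, d_rh = R√(Δφ²+q²Δλ²) = 10874.5 km
Excess = 10874.5 − 10437.6 = 436.9 ≈ 437 km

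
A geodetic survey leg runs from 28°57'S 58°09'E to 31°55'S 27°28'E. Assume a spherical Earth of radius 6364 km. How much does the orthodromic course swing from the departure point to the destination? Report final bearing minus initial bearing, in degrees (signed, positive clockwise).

+15.8°

At departure: θ₁ = atan2(sin Δλ cos φ₂, cos φ₁ sin φ₂ − sin φ₁ cos φ₂ cos Δλ) = 255.84°
At arrival: θ₂ = atan2(sin Δλ cos φ₁, −cos φ₂ sin φ₁ + sin φ₂ cos φ₁ cos Δλ) = 271.67°
Δθ = θ₂ − θ₁ = +15.8°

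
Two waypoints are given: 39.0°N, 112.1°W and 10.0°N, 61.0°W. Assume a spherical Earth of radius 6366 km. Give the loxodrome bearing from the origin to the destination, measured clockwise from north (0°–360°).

Δψ = ln[tan(π/4+φ₂/2)/tan(π/4+φ₁/2)] = -0.5649
Δλ = +0.8919 rad (taken the short way round)
course = atan2(Δλ, Δψ) = 122.35°

122.3°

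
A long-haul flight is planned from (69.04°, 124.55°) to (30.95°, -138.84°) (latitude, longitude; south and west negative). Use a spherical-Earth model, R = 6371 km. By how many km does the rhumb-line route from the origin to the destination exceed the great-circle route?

Great circle: cos σ = sin φ₁ sin φ₂ + cos φ₁ cos φ₂ cos Δλ,  σ = 1.1097 rad → d_gc = 7069.8 km
Rhumb line: Δψ = -1.1190, q = Δφ/Δψ = 0.5941, d_rh = R√(Δφ²+q²Δλ²) = 7659.8 km
Excess = 7659.8 − 7069.8 = 590.0 ≈ 590 km

590 km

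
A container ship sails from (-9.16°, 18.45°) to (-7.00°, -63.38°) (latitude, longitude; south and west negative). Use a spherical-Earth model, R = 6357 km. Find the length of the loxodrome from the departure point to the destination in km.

Δψ = ln[tan(π/4+φ₂/2)/tan(π/4+φ₁/2)] = +0.0381;  Δφ = +0.0377 rad,  Δλ = -1.4282 rad
q = Δφ/Δψ = 0.9900
d = R·√(Δφ² + q²Δλ²) = 6357·1.41444 = 8992 km

8992 km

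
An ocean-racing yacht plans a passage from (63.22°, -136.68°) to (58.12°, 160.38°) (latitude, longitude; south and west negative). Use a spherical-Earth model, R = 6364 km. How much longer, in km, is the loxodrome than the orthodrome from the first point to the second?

134 km

Great circle: cos σ = sin φ₁ sin φ₂ + cos φ₁ cos φ₂ cos Δλ,  σ = 0.5230 rad → d_gc = 3328.264 km
Rhumb line: Δψ = -0.1822, q = Δφ/Δψ = 0.4887, d_rh = R√(Δφ²+q²Δλ²) = 3462.763 km
Excess = 3462.763 − 3328.264 = 134.499 ≈ 134 km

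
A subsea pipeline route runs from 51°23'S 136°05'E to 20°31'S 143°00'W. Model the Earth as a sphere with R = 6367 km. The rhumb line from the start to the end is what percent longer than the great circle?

3.5%

Great circle: σ = 1.1960 rad → d_gc = Rσ = 7614.7 km
Rhumb: Δφ = +0.5387, Δλ = +1.4123, Δψ = +0.6828, q = Δφ/Δψ = 0.7890 → d_rh = R√(Δφ²+q²Δλ²) = 7880.1 km
Excess = (7880.1 − 7614.7) / 7614.7 = 265.4 / 7614.7 = 3.49% ≈ 3.5%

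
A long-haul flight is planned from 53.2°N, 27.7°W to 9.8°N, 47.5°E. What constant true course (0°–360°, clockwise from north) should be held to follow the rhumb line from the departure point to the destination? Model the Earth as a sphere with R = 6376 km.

Δψ = ln[tan(π/4+φ₂/2)/tan(π/4+φ₁/2)] = -0.9288
Δλ = +1.3125 rad (taken the short way round)
course = atan2(Δλ, Δψ) = 125.28°

125.3°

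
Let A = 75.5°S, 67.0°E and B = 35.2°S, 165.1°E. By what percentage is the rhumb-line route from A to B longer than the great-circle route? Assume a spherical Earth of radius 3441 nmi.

Great circle: σ = 1.0131 rad → d_gc = Rσ = 3486.0 nmi
Rhumb: Δφ = +0.7034, Δλ = +1.7122, Δψ = +1.4048, q = Δφ/Δψ = 0.5007 → d_rh = R√(Δφ²+q²Δλ²) = 3815.7 nmi
Excess = (3815.7 − 3486.0) / 3486.0 = 329.7 / 3486.0 = 9.46% ≈ 9.5%

9.5%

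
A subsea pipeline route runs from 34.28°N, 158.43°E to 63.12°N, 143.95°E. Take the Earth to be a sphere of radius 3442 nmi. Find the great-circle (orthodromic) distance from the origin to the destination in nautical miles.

1815 nmi

cos σ = sin φ₁ sin φ₂ + cos φ₁ cos φ₂ cos Δλ
      = sin(34.28°)sin(63.12°) + cos(34.28°)cos(63.12°)cos(-14.48°) = 0.8641
σ = 30.220° → d = Rσ = 3442·0.52743 = 1815 nmi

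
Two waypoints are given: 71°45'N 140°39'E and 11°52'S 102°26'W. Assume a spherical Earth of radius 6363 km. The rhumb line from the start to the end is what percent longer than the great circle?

8.1%

Great circle: σ = 1.9114 rad → d_gc = Rσ = 12162.1 km
Rhumb: Δφ = -1.4594, Δλ = +2.0406, Δψ = -2.0373, q = Δφ/Δψ = 0.7163 → d_rh = R√(Δφ²+q²Δλ²) = 13143.0 km
Excess = (13143.0 − 12162.1) / 12162.1 = 980.9 / 12162.1 = 8.07% ≈ 8.1%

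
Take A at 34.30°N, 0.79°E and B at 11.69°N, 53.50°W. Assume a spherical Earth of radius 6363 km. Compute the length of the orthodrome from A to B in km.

6008 km

cos σ = sin φ₁ sin φ₂ + cos φ₁ cos φ₂ cos Δλ
      = sin(34.30°)sin(11.69°) + cos(34.30°)cos(11.69°)cos(-54.29°) = 0.5864
σ = 54.101° → d = Rσ = 6363·0.94424 = 6008 km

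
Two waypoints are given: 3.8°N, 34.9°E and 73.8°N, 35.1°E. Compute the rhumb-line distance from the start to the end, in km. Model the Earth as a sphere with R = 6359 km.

Δψ = ln[tan(π/4+φ₂/2)/tan(π/4+φ₁/2)] = +1.8833;  Δφ = +1.2217 rad,  Δλ = +0.0035 rad
q = Δφ/Δψ = 0.6487
d = R·√(Δφ² + q²Δλ²) = 6359·1.22173 = 7769 km

7769 km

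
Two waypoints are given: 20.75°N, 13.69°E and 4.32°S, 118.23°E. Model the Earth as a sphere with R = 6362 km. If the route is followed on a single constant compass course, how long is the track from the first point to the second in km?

Rhumb course C = atan2(Δλ, Δψ) with Δψ = ln[tan(π/4+φ₂/2)/tan(π/4+φ₁/2)] = -0.4458, Δλ = +1.8246 → C = 103.73°
d = R·|Δφ| / |cos C| = 6362·0.43755 / 0.23736 = 11728 km

11728 km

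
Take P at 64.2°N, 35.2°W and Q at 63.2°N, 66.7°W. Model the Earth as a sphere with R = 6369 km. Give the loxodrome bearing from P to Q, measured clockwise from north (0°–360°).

Δψ = ln[tan(π/4+φ₂/2)/tan(π/4+φ₁/2)] = -0.0394
Δλ = -0.5498 rad (taken the short way round)
course = atan2(Δλ, Δψ) = 265.90°

265.9°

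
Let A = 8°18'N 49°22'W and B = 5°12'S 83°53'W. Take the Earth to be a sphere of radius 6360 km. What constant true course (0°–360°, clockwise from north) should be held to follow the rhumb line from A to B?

Meridional parts: M(φ₁)=+0.1454, M(φ₂)=-0.0909 → ΔM = -0.2363;  Δλ = -0.6024 rad
tan C = Δλ / ΔM = +2.5499 → C = 248.59°

248.6°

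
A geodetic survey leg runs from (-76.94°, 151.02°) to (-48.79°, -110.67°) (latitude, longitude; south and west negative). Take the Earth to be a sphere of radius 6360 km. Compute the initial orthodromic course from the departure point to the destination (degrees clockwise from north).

112.0°

N = sin Δλ·cos φ₂ = +0.6519;  D = cos φ₁ sin φ₂ − sin φ₁ cos φ₂ cos Δλ = -0.2628
initial course = atan2(N, D) = 111.95°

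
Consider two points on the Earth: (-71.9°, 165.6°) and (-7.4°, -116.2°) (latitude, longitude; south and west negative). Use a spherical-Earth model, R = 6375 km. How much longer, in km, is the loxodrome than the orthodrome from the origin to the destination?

362 km

Great circle: cos σ = sin φ₁ sin φ₂ + cos φ₁ cos φ₂ cos Δλ,  σ = 1.3843 rad → d_gc = 8824.9 km
Rhumb line: Δψ = +1.7076, q = Δφ/Δψ = 0.6593, d_rh = R√(Δφ²+q²Δλ²) = 9187.3 km
Excess = 9187.3 − 8824.9 = 362.4 ≈ 362 km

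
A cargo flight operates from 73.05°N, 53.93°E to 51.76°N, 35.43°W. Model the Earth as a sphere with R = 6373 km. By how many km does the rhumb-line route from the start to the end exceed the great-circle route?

Great circle: cos σ = sin φ₁ sin φ₂ + cos φ₁ cos φ₂ cos Δλ,  σ = 0.7177 rad → d_gc = 4573.9 km
Rhumb line: Δψ = -0.8444, q = Δφ/Δψ = 0.4401, d_rh = R√(Δφ²+q²Δλ²) = 4973.8 km
Excess = 4973.8 − 4573.9 = 399.9 ≈ 400 km

400 km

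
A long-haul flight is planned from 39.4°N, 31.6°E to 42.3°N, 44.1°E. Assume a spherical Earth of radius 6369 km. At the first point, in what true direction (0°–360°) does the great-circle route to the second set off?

N = sin Δλ·cos φ₂ = +0.1601;  D = cos φ₁ sin φ₂ − sin φ₁ cos φ₂ cos Δλ = +0.0617
initial course = atan2(N, D) = 68.92°

68.9°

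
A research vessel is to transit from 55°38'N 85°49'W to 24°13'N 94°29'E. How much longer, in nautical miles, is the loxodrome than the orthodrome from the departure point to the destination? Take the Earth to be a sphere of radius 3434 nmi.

2220 nmi

Great circle: cos σ = sin φ₁ sin φ₂ + cos φ₁ cos φ₂ cos Δλ,  σ = 1.7479 rad → d_gc = 6002.4 nmi
Rhumb line: Δψ = -0.7378, q = Δφ/Δψ = 0.7432, d_rh = R√(Δφ²+q²Δλ²) = 8222.6 nmi
Excess = 8222.6 − 6002.4 = 2220.2 ≈ 2220 nmi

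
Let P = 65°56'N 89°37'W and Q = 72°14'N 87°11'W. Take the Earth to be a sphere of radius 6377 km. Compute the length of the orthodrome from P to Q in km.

Haversine: a = sin²(Δφ/2)+cos φ₁ cos φ₂ sin²(Δλ/2) = 0.00308;  σ = 2·atan2(√a,√(1−a))
σ = 6.358° → d = Rσ = 6377·0.11097 = 708 km

708 km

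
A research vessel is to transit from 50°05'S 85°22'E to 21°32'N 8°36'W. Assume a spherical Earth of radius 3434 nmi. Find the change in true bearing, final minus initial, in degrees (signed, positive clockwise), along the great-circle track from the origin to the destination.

Initial bearing θ₁ = atan2(sin Δλ cos φ₂, cos φ₁ sin φ₂ − sin φ₁ cos φ₂ cos Δλ) = 281.34°
Final bearing θ₂ = (initial bearing from the destination back to the start) + 180° = 317.44°
Δθ = θ₂ − θ₁ = +36.1°

+36.1°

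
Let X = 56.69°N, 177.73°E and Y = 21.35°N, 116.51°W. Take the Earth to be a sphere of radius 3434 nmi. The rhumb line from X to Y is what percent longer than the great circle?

Great circle: σ = 1.0307 rad → d_gc = Rσ = 3539.3 nmi
Rhumb: Δφ = -0.6168, Δλ = +1.1477, Δψ = -0.8252, q = Δφ/Δψ = 0.7474 → d_rh = R√(Δφ²+q²Δλ²) = 3628.3 nmi
Excess = (3628.3 − 3539.3) / 3539.3 = 89.0 / 3539.3 = 2.51% ≈ 2.5%

2.5%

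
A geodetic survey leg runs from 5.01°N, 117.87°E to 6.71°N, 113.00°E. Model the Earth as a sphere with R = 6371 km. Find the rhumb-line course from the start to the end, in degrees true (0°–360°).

289.3°

Meridional parts: M(φ₁)=+0.0876, M(φ₂)=+0.1174 → ΔM = +0.0298;  Δλ = -0.0850 rad
tan C = Δλ / ΔM = -2.8496 → C = 289.34°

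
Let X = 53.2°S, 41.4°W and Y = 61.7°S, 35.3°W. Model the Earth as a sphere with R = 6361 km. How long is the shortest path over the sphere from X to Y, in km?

Haversine: a = sin²(Δφ/2)+cos φ₁ cos φ₂ sin²(Δλ/2) = 0.00630;  σ = 2·atan2(√a,√(1−a))
σ = 9.102° → d = Rσ = 6361·0.15886 = 1011 km

1011 km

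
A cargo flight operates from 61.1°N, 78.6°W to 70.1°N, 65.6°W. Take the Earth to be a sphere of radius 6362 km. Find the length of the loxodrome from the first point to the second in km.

1160 km

Δψ = ln[tan(π/4+φ₂/2)/tan(π/4+φ₁/2)] = +0.3845;  Δφ = +0.1571 rad,  Δλ = +0.2269 rad
q = Δφ/Δψ = 0.4085
d = R·√(Δφ² + q²Δλ²) = 6362·0.18239 = 1160 km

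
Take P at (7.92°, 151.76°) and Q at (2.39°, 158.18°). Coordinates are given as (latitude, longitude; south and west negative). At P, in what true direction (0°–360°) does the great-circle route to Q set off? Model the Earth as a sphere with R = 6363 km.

N = sin Δλ·cos φ₂ = +0.1117;  D = cos φ₁ sin φ₂ − sin φ₁ cos φ₂ cos Δλ = -0.0955
initial course = atan2(N, D) = 130.53°

130.5°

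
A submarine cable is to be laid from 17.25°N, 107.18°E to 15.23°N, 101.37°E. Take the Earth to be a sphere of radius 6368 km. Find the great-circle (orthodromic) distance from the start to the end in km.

Haversine: a = sin²(Δφ/2)+cos φ₁ cos φ₂ sin²(Δλ/2) = 0.00268;  σ = 2·atan2(√a,√(1−a))
σ = 5.932° → d = Rσ = 6368·0.10354 = 659 km

659 km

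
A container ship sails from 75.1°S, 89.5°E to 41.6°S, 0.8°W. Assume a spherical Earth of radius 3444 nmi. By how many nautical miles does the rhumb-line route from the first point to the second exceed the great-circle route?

Great circle: cos σ = sin φ₁ sin φ₂ + cos φ₁ cos φ₂ cos Δλ,  σ = 0.8755 rad → d_gc = 3015.3 nmi
Rhumb line: Δψ = +1.2346, q = Δφ/Δψ = 0.4736, d_rh = R√(Δφ²+q²Δλ²) = 3265.4 nmi
Excess = 3265.4 − 3015.3 = 250.1 ≈ 250 nmi

250 nmi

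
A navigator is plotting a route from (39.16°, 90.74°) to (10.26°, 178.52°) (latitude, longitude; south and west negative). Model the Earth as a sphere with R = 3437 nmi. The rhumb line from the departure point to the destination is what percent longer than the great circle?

Great circle: σ = 1.4283 rad → d_gc = Rσ = 4909.0 nmi
Rhumb: Δφ = -0.5044, Δλ = +1.5321, Δψ = -0.5639, q = Δφ/Δψ = 0.8946 → d_rh = R√(Δφ²+q²Δλ²) = 5019.3 nmi
Excess = (5019.3 − 4909.0) / 4909.0 = 110.3 / 4909.0 = 2.247% ≈ 2.2%

2.2%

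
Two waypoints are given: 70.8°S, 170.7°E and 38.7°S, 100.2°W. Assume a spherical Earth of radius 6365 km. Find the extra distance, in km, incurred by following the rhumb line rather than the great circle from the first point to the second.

454 km

Great circle: cos σ = sin φ₁ sin φ₂ + cos φ₁ cos φ₂ cos Δλ,  σ = 0.9342 rad → d_gc = 5945.9 km
Rhumb line: Δψ = +1.0435, q = Δφ/Δψ = 0.5369, d_rh = R√(Δφ²+q²Δλ²) = 6399.9 km
Excess = 6399.9 − 5945.9 = 454.0 ≈ 454 km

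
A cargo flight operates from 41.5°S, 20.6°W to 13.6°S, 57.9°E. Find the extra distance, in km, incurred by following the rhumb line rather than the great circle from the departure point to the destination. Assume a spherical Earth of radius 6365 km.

167 km

Great circle: cos σ = sin φ₁ sin φ₂ + cos φ₁ cos φ₂ cos Δλ,  σ = 1.2651 rad → d_gc = 8052.5 km
Rhumb line: Δψ = +0.5578, q = Δφ/Δψ = 0.8729, d_rh = R√(Δφ²+q²Δλ²) = 8219.1 km
Excess = 8219.1 − 8052.5 = 166.6 ≈ 167 km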